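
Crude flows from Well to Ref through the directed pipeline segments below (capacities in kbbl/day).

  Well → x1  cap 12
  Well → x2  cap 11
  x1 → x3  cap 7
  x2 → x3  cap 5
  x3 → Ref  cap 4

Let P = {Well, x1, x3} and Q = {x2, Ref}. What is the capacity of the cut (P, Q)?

Edges leaving {Well, x1, x3}: Well→x2 (11), x3→Ref (4).
Cut capacity = 11 + 4 = 15.

15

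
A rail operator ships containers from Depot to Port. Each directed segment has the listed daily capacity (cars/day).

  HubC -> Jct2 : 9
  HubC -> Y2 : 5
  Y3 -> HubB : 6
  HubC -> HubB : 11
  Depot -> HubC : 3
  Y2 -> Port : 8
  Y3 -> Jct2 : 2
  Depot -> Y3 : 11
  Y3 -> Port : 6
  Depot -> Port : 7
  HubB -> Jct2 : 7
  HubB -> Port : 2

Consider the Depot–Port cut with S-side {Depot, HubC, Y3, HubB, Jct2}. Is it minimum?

No — its capacity is 20, but the minimum cut has capacity 18.

Given cut capacity: 7 + 5 + 6 + 2 = 20.
Augment Depot→Port: bottleneck 7, flow now 7.
Augment Depot→Y3→Port: bottleneck 6, flow now 13.
Augment Depot→HubC→HubB→Port: bottleneck 2, flow now 15.
Augment Depot→HubC→Y2→Port: bottleneck 1, flow now 16.
Augment Depot→Y3→HubB→HubC→Y2→Port: bottleneck 2, flow now 18. (uses reverse residual edge)
No augmenting path remains; maximum flow = 18.
In the residual graph, reachable from Depot: {Depot, Y3, HubB, Jct2}.
Min-cut edges: Depot→HubC (3), Depot→Port (7), Y3→Port (6), HubB→Port (2); capacity 3 + 7 + 6 + 2 = 18.
Cut capacity 20 exceeds the max flow 18, so it is not minimum.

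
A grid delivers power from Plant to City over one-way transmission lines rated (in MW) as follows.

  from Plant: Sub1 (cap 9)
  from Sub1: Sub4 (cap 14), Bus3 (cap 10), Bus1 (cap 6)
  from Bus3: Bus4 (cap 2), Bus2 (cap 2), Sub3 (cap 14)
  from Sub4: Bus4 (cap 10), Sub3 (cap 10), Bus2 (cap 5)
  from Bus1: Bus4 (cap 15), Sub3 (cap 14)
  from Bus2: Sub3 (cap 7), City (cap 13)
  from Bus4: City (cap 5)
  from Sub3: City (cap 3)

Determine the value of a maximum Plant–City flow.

9

Augment Plant→Sub1→Bus3→Bus2→City: bottleneck 2, flow now 2.
Augment Plant→Sub1→Bus3→Bus4→City: bottleneck 2, flow now 4.
Augment Plant→Sub1→Bus3→Sub3→City: bottleneck 3, flow now 7.
Augment Plant→Sub1→Sub4→Bus2→City: bottleneck 2, flow now 9.
No augmenting path remains; maximum flow = 9.
In the residual graph, reachable from Plant: {Plant}.
Min-cut edges: Plant→Sub1 (9); capacity 9 = 9.
This cut is saturated, so no flow can exceed 9.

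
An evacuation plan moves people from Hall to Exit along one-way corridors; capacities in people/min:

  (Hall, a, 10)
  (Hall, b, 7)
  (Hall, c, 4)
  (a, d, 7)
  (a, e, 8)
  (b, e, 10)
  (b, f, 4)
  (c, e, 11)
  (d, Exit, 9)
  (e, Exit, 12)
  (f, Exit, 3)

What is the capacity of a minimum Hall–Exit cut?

21

Augment Hall→a→d→Exit: bottleneck 7, flow now 7.
Augment Hall→a→e→Exit: bottleneck 3, flow now 10.
Augment Hall→b→e→Exit: bottleneck 7, flow now 17.
Augment Hall→c→e→Exit: bottleneck 2, flow now 19.
Augment Hall→c→e→b→f→Exit: bottleneck 2, flow now 21. (uses reverse residual edge)
No augmenting path remains; maximum flow = 21.
By max-flow min-cut, the minimum cut capacity equals the max flow.
In the residual graph, reachable from Hall: {Hall}.
Min-cut edges: Hall→a (10), Hall→b (7), Hall→c (4); capacity 10 + 7 + 4 = 21.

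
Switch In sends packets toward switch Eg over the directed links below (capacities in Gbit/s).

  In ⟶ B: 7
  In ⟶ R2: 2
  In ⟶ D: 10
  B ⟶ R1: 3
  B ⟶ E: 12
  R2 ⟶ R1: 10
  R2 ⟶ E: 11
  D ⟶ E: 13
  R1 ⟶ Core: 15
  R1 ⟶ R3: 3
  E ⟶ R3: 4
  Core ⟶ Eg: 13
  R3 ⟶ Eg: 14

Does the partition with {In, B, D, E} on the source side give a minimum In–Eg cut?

Given cut capacity: 2 + 3 + 4 = 9.
Augment In→B→R1→Core→Eg: bottleneck 3, flow now 3.
Augment In→B→E→R3→Eg: bottleneck 4, flow now 7.
Augment In→R2→R1→Core→Eg: bottleneck 2, flow now 9.
No augmenting path remains; maximum flow = 9.
Cut capacity 9 equals the max flow, so it is a minimum cut.

Yes — it is a minimum cut (capacity 9).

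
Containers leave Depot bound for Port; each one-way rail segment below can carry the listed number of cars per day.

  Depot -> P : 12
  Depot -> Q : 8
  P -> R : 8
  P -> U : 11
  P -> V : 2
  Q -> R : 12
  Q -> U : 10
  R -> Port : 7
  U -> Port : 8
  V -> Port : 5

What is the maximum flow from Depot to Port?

17

Augment Depot→P→R→Port: bottleneck 7, flow now 7.
Augment Depot→P→U→Port: bottleneck 5, flow now 12.
Augment Depot→Q→U→Port: bottleneck 3, flow now 15.
Augment Depot→Q→R→P→V→Port: bottleneck 2, flow now 17. (uses reverse residual edge)
No augmenting path remains; maximum flow = 17.
In the residual graph, reachable from Depot: {Depot, P, Q, R, U}.
Min-cut edges: P→V (2), R→Port (7), U→Port (8); capacity 2 + 7 + 8 = 17.
This cut is saturated, so no flow can exceed 17.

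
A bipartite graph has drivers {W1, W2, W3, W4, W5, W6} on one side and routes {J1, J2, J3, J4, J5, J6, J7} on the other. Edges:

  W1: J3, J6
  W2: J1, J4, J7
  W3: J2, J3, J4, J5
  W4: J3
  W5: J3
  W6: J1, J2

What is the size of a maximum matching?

5

Unit-capacity flow: source→left, listed edges, right→sink; max matching = max flow.
Augmenting path W1→J3 (+1); matched 1.
Augmenting path W2→J1 (+1); matched 2.
Augmenting path W3→J2 (+1); matched 3.
Augmenting path W4→J3→W1→J6 (+1); matched 4.
Augmenting path W6→J1→W2→J4 (+1); matched 5.
No augmenting path remains; maximum matching = 5.
König certificate: {W1, W2, W3, W6, J3} is a vertex cover of size 5 (every listed pair touches it), so no matching can be larger.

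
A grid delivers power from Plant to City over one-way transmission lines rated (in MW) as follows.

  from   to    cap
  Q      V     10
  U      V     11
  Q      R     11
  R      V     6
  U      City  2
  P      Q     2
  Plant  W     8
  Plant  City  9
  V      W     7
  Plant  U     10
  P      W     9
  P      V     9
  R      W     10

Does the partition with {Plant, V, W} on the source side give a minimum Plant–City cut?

Given cut capacity: 10 + 9 = 19.
Augment Plant→City: bottleneck 9, flow now 9.
Augment Plant→U→City: bottleneck 2, flow now 11.
No augmenting path remains; maximum flow = 11.
In the residual graph, reachable from Plant: {Plant, U, V, W}.
Min-cut edges: Plant→City (9), U→City (2); capacity 9 + 2 = 11.
Cut capacity 19 exceeds the max flow 11, so it is not minimum.

No — its capacity is 19, but the minimum cut has capacity 11.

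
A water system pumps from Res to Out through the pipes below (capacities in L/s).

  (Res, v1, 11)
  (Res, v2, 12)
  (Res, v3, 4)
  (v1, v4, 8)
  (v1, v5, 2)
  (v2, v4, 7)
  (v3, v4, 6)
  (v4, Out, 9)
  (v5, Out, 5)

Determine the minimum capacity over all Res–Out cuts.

11

Augment Res→v1→v4→Out: bottleneck 8, flow now 8.
Augment Res→v1→v5→Out: bottleneck 2, flow now 10.
Augment Res→v2→v4→Out: bottleneck 1, flow now 11.
No augmenting path remains; maximum flow = 11.
By max-flow min-cut, the minimum cut capacity equals the max flow.
In the residual graph, reachable from Res: {Res, v1, v2, v3, v4}.
Min-cut edges: v1→v5 (2), v4→Out (9); capacity 2 + 9 = 11.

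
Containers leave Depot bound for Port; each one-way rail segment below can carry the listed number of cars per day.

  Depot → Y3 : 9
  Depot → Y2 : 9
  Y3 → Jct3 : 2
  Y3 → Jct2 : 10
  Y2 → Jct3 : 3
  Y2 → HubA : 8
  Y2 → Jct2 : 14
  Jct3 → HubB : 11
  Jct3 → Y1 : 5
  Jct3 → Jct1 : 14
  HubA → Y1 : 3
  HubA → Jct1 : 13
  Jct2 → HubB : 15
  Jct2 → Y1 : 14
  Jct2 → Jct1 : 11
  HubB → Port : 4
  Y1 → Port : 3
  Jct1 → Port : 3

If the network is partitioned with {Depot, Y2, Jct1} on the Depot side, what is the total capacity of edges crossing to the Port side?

Edges leaving {Depot, Y2, Jct1}: Depot→Y3 (9), Y2→Jct3 (3), Y2→HubA (8), Y2→Jct2 (14), Jct1→Port (3).
Cut capacity = 9 + 3 + 8 + 14 + 3 = 37.

37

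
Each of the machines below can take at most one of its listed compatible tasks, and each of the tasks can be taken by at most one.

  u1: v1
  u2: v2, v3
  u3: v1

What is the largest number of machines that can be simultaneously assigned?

2

Unit-capacity flow: source→left, listed edges, right→sink; max matching = max flow.
Augmenting path u1→v1 (+1); matched 1.
Augmenting path u2→v2 (+1); matched 2.
No augmenting path remains; maximum matching = 2.
König certificate: {u2, v1} is a vertex cover of size 2 (every listed pair touches it), so no matching can be larger.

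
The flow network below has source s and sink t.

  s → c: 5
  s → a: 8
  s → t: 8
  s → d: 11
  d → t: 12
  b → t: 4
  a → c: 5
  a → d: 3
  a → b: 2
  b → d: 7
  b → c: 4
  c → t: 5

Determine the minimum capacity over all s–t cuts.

Augment s→t: bottleneck 8, flow now 8.
Augment s→c→t: bottleneck 5, flow now 13.
Augment s→d→t: bottleneck 11, flow now 24.
Augment s→a→b→t: bottleneck 2, flow now 26.
Augment s→a→d→t: bottleneck 1, flow now 27.
No augmenting path remains; maximum flow = 27.
By max-flow min-cut, the minimum cut capacity equals the max flow.
In the residual graph, reachable from s: {s, a, c, d}.
Min-cut edges: s→t (8), a→b (2), c→t (5), d→t (12); capacity 8 + 2 + 5 + 12 = 27.

27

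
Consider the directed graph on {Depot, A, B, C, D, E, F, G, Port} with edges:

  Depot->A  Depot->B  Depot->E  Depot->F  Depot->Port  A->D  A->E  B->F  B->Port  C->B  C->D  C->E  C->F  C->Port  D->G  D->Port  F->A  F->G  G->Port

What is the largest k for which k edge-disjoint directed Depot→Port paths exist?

Assign every edge capacity 1; by Menger, the answer equals the max flow.
Path Depot→Port (+1); total 1.
Path Depot→B→Port (+1); total 2.
Path Depot→A→D→Port (+1); total 3.
Path Depot→F→G→Port (+1); total 4.
No residual Depot→Port path; max flow = 4.
Certifying cut of size 4: {Depot→A, Depot→B, Depot→F, Depot→Port}.

4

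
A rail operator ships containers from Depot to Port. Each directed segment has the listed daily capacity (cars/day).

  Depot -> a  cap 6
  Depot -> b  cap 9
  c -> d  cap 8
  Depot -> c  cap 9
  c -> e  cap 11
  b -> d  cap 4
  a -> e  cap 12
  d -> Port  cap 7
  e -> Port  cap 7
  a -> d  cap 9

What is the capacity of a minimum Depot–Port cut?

Augment Depot→a→d→Port: bottleneck 6, flow now 6.
Augment Depot→b→d→Port: bottleneck 1, flow now 7.
Augment Depot→c→e→Port: bottleneck 7, flow now 14.
No augmenting path remains; maximum flow = 14.
By max-flow min-cut, the minimum cut capacity equals the max flow.
In the residual graph, reachable from Depot: {Depot, a, b, c, d, e}.
Min-cut edges: d→Port (7), e→Port (7); capacity 7 + 7 = 14.

14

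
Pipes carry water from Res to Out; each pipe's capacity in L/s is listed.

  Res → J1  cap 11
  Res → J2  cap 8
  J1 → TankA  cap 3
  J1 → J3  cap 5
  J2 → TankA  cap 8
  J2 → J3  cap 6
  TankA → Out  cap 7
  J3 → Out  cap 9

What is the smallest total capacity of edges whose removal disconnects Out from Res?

16

Augment Res→J1→TankA→Out: bottleneck 3, flow now 3.
Augment Res→J1→J3→Out: bottleneck 5, flow now 8.
Augment Res→J2→TankA→Out: bottleneck 4, flow now 12.
Augment Res→J2→J3→Out: bottleneck 4, flow now 16.
No augmenting path remains; maximum flow = 16.
By max-flow min-cut, the minimum cut capacity equals the max flow.
In the residual graph, reachable from Res: {Res, J1}.
Min-cut edges: Res→J2 (8), J1→TankA (3), J1→J3 (5); capacity 8 + 3 + 5 = 16.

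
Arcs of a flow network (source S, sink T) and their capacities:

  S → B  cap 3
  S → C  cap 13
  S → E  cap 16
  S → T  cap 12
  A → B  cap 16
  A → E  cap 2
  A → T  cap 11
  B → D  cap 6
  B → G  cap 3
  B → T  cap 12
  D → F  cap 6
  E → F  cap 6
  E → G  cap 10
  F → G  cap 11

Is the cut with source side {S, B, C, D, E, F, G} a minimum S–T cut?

Given cut capacity: 12 + 12 = 24.
Augment S→T: bottleneck 12, flow now 12.
Augment S→B→T: bottleneck 3, flow now 15.
No augmenting path remains; maximum flow = 15.
In the residual graph, reachable from S: {S, C, E, F, G}.
Min-cut edges: S→B (3), S→T (12); capacity 3 + 12 = 15.
Cut capacity 24 exceeds the max flow 15, so it is not minimum.

No — its capacity is 24, but the minimum cut has capacity 15.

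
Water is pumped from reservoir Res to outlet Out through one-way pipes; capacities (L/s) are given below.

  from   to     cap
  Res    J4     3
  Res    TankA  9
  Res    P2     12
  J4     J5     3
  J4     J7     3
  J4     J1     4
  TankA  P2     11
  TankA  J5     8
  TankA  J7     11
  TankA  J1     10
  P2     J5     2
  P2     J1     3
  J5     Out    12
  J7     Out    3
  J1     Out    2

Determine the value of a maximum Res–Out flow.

16

Augment Res→J4→J5→Out: bottleneck 3, flow now 3.
Augment Res→TankA→J5→Out: bottleneck 8, flow now 11.
Augment Res→TankA→J7→Out: bottleneck 1, flow now 12.
Augment Res→P2→J5→Out: bottleneck 1, flow now 13.
Augment Res→P2→J1→Out: bottleneck 2, flow now 15.
Augment Res→P2→J5→J4→J7→Out: bottleneck 1, flow now 16. (uses reverse residual edge)
No augmenting path remains; maximum flow = 16.
In the residual graph, reachable from Res: {Res, P2, J1}.
Min-cut edges: Res→J4 (3), Res→TankA (9), P2→J5 (2), J1→Out (2); capacity 3 + 9 + 2 + 2 = 16.
This cut is saturated, so no flow can exceed 16.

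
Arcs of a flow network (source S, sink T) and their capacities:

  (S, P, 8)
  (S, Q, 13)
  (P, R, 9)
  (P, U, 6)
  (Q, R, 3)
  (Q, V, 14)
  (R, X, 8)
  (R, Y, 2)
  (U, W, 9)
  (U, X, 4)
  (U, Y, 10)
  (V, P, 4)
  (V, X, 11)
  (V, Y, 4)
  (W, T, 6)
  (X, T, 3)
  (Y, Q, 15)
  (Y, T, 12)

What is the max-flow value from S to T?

15

Augment S→P→R→X→T: bottleneck 3, flow now 3.
Augment S→P→R→Y→T: bottleneck 2, flow now 5.
Augment S→P→U→W→T: bottleneck 3, flow now 8.
Augment S→Q→V→Y→T: bottleneck 4, flow now 12.
Augment S→Q→R→P→U→W→T: bottleneck 3, flow now 15. (uses reverse residual edge)
No augmenting path remains; maximum flow = 15.
In the residual graph, reachable from S: {S, P, Q, R, V, X}.
Min-cut edges: P→U (6), R→Y (2), V→Y (4), X→T (3); capacity 6 + 2 + 4 + 3 = 15.
This cut is saturated, so no flow can exceed 15.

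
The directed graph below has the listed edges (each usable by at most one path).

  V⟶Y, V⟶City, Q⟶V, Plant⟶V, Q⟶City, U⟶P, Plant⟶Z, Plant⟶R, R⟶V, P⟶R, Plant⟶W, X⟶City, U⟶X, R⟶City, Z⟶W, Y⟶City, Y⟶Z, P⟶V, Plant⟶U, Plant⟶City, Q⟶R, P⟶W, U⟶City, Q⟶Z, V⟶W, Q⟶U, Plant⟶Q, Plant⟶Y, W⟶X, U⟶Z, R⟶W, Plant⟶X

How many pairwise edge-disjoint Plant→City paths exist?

7

Assign every edge capacity 1; by Menger, the answer equals the max flow.
Path Plant→City (+1); total 1.
Path Plant→Q→City (+1); total 2.
Path Plant→R→City (+1); total 3.
Path Plant→U→City (+1); total 4.
Path Plant→V→City (+1); total 5.
Path Plant→X→City (+1); total 6.
Path Plant→Y→City (+1); total 7.
No residual Plant→City path; max flow = 7.
Certifying cut of size 7: {Plant→City, Plant→Q, Plant→R, Plant→U, Plant→V, Plant→Y, X→City}.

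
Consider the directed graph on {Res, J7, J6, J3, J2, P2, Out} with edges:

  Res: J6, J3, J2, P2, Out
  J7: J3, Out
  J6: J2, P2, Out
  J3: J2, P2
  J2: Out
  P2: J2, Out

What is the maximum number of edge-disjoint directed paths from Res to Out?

4

Assign every edge capacity 1; by Menger, the answer equals the max flow.
Path Res→Out (+1); total 1.
Path Res→J6→Out (+1); total 2.
Path Res→J2→Out (+1); total 3.
Path Res→P2→Out (+1); total 4.
No residual Res→Out path; max flow = 4.
Certifying cut of size 4: {J2→Out, P2→Out, Res→J6, Res→Out}.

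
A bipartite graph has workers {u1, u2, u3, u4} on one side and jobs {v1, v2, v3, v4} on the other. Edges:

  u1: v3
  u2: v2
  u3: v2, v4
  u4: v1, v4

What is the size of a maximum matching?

4

Unit-capacity flow: source→left, listed edges, right→sink; max matching = max flow.
Augmenting path u1→v3 (+1); matched 1.
Augmenting path u2→v2 (+1); matched 2.
Augmenting path u3→v4 (+1); matched 3.
Augmenting path u4→v1 (+1); matched 4.
No augmenting path remains; maximum matching = 4.
König certificate: {u1, u2, u3, u4} is a vertex cover of size 4 (every listed pair touches it), so no matching can be larger.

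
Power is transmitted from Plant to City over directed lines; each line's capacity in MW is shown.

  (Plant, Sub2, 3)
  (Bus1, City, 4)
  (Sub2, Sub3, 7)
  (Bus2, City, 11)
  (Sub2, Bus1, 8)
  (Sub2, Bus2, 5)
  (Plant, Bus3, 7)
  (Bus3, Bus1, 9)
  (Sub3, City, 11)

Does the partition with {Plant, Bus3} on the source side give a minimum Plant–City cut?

No — its capacity is 12, but the minimum cut has capacity 7.

Given cut capacity: 3 + 9 = 12.
Augment Plant→Sub2→Sub3→City: bottleneck 3, flow now 3.
Augment Plant→Bus3→Bus1→City: bottleneck 4, flow now 7.
No augmenting path remains; maximum flow = 7.
In the residual graph, reachable from Plant: {Plant, Bus3, Bus1}.
Min-cut edges: Plant→Sub2 (3), Bus1→City (4); capacity 3 + 4 = 7.
Cut capacity 12 exceeds the max flow 7, so it is not minimum.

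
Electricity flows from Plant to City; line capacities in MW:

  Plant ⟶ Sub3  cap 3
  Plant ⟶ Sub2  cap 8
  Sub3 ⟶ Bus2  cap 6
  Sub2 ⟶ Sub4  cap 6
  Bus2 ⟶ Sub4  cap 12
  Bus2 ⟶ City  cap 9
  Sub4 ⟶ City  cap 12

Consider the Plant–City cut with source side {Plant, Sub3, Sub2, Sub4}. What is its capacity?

Edges leaving {Plant, Sub3, Sub2, Sub4}: Sub3→Bus2 (6), Sub4→City (12).
Cut capacity = 6 + 12 = 18.

18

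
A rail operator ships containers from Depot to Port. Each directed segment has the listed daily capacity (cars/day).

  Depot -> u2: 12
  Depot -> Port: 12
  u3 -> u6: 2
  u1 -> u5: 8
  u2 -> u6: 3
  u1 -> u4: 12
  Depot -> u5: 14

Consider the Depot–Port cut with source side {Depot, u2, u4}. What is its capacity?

29

Edges leaving {Depot, u2, u4}: Depot→u5 (14), Depot→Port (12), u2→u6 (3).
Cut capacity = 14 + 12 + 3 = 29.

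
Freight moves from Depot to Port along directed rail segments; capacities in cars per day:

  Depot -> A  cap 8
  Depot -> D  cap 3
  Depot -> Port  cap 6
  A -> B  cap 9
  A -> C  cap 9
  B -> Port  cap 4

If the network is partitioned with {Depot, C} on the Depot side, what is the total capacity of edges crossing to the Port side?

17

Edges leaving {Depot, C}: Depot→A (8), Depot→D (3), Depot→Port (6).
Cut capacity = 8 + 3 + 6 = 17.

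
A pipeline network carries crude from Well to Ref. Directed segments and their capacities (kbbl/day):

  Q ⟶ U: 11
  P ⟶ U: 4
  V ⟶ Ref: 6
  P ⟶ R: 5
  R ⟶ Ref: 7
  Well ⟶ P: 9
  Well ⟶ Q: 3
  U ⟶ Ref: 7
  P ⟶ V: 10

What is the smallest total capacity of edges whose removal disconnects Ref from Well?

12

Augment Well→P→R→Ref: bottleneck 5, flow now 5.
Augment Well→P→U→Ref: bottleneck 4, flow now 9.
Augment Well→Q→U→Ref: bottleneck 3, flow now 12.
No augmenting path remains; maximum flow = 12.
By max-flow min-cut, the minimum cut capacity equals the max flow.
In the residual graph, reachable from Well: {Well}.
Min-cut edges: Well→P (9), Well→Q (3); capacity 9 + 3 = 12.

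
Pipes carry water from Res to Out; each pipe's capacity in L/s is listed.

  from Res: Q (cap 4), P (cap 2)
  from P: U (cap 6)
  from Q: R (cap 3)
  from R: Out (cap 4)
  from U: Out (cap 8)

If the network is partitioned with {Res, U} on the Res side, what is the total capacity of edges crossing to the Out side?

14

Edges leaving {Res, U}: Res→P (2), Res→Q (4), U→Out (8).
Cut capacity = 2 + 4 + 8 = 14.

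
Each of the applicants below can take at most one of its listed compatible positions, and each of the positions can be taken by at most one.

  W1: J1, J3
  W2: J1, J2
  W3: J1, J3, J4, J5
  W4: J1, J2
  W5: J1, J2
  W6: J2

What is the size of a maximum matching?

4

Unit-capacity flow: source→left, listed edges, right→sink; max matching = max flow.
Augmenting path W1→J1 (+1); matched 1.
Augmenting path W2→J2 (+1); matched 2.
Augmenting path W3→J3 (+1); matched 3.
Augmenting path W4→J1→W1→J3→W3→J4 (+1); matched 4.
No augmenting path remains; maximum matching = 4.
König certificate: {W1, W3, J1, J2} is a vertex cover of size 4 (every listed pair touches it), so no matching can be larger.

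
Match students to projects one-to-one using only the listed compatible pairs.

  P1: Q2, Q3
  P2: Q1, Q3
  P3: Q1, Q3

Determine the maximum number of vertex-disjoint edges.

Unit-capacity flow: source→left, listed edges, right→sink; max matching = max flow.
Augmenting path P1→Q2 (+1); matched 1.
Augmenting path P2→Q1 (+1); matched 2.
Augmenting path P3→Q3 (+1); matched 3.
No augmenting path remains; maximum matching = 3.
König certificate: {P1, P2, P3} is a vertex cover of size 3 (every listed pair touches it), so no matching can be larger.

3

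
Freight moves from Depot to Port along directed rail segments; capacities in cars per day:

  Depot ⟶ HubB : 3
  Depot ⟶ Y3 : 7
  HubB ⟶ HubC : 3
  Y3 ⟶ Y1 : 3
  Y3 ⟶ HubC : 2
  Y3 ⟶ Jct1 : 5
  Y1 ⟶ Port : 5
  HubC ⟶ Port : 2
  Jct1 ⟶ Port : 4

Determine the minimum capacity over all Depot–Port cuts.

9

Augment Depot→HubB→HubC→Port: bottleneck 2, flow now 2.
Augment Depot→Y3→Y1→Port: bottleneck 3, flow now 5.
Augment Depot→Y3→Jct1→Port: bottleneck 4, flow now 9.
No augmenting path remains; maximum flow = 9.
By max-flow min-cut, the minimum cut capacity equals the max flow.
In the residual graph, reachable from Depot: {Depot, HubB, HubC}.
Min-cut edges: Depot→Y3 (7), HubC→Port (2); capacity 7 + 2 = 9.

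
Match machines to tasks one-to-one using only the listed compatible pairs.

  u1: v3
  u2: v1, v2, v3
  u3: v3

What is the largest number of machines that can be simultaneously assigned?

Unit-capacity flow: source→left, listed edges, right→sink; max matching = max flow.
Augmenting path u1→v3 (+1); matched 1.
Augmenting path u2→v1 (+1); matched 2.
No augmenting path remains; maximum matching = 2.
König certificate: {u2, v3} is a vertex cover of size 2 (every listed pair touches it), so no matching can be larger.

2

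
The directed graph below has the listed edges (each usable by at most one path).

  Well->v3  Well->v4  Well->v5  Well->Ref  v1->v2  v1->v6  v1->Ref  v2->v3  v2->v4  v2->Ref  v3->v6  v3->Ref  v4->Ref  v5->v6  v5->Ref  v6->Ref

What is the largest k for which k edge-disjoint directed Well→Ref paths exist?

4

Assign every edge capacity 1; by Menger, the answer equals the max flow.
Path Well→Ref (+1); total 1.
Path Well→v3→Ref (+1); total 2.
Path Well→v4→Ref (+1); total 3.
Path Well→v5→Ref (+1); total 4.
No residual Well→Ref path; max flow = 4.
Certifying cut of size 4: {Well→Ref, Well→v3, Well→v4, Well→v5}.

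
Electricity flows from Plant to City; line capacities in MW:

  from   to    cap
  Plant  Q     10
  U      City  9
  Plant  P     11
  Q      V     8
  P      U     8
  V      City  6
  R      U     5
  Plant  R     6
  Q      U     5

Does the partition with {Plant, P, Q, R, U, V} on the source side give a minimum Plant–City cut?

Given cut capacity: 9 + 6 = 15.
Augment Plant→P→U→City: bottleneck 8, flow now 8.
Augment Plant→Q→U→City: bottleneck 1, flow now 9.
Augment Plant→Q→V→City: bottleneck 6, flow now 15.
No augmenting path remains; maximum flow = 15.
Cut capacity 15 equals the max flow, so it is a minimum cut.

Yes — it is a minimum cut (capacity 15).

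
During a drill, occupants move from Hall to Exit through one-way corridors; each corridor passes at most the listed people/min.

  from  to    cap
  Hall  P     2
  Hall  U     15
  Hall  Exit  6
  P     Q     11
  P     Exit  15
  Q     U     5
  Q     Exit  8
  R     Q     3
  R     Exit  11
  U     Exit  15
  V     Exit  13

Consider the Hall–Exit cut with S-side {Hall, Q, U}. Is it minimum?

Given cut capacity: 2 + 6 + 8 + 15 = 31.
Augment Hall→Exit: bottleneck 6, flow now 6.
Augment Hall→P→Exit: bottleneck 2, flow now 8.
Augment Hall→U→Exit: bottleneck 15, flow now 23.
No augmenting path remains; maximum flow = 23.
In the residual graph, reachable from Hall: {Hall}.
Min-cut edges: Hall→P (2), Hall→U (15), Hall→Exit (6); capacity 2 + 15 + 6 = 23.
Cut capacity 31 exceeds the max flow 23, so it is not minimum.

No — its capacity is 31, but the minimum cut has capacity 23.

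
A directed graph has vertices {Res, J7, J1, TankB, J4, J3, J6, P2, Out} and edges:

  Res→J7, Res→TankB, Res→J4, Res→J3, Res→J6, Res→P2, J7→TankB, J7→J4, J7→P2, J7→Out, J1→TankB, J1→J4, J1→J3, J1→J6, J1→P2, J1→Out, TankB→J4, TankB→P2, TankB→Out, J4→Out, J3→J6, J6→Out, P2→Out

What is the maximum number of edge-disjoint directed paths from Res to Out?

5

Assign every edge capacity 1; by Menger, the answer equals the max flow.
Path Res→J7→Out (+1); total 1.
Path Res→TankB→Out (+1); total 2.
Path Res→J4→Out (+1); total 3.
Path Res→J6→Out (+1); total 4.
Path Res→P2→Out (+1); total 5.
No residual Res→Out path; max flow = 5.
Certifying cut of size 5: {J6→Out, Res→J4, Res→J7, Res→P2, Res→TankB}.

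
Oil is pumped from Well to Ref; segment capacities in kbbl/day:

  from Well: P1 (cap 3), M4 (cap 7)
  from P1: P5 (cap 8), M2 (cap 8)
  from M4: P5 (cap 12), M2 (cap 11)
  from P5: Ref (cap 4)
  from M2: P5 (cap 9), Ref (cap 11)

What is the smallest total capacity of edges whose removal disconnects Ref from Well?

Augment Well→P1→P5→Ref: bottleneck 3, flow now 3.
Augment Well→M4→P5→Ref: bottleneck 1, flow now 4.
Augment Well→M4→M2→Ref: bottleneck 6, flow now 10.
No augmenting path remains; maximum flow = 10.
By max-flow min-cut, the minimum cut capacity equals the max flow.
In the residual graph, reachable from Well: {Well}.
Min-cut edges: Well→P1 (3), Well→M4 (7); capacity 3 + 7 = 10.

10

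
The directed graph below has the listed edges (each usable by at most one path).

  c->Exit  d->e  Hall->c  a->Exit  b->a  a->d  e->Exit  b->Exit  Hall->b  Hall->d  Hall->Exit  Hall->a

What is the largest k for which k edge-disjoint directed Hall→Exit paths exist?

5

Assign every edge capacity 1; by Menger, the answer equals the max flow.
Path Hall→Exit (+1); total 1.
Path Hall→a→Exit (+1); total 2.
Path Hall→b→Exit (+1); total 3.
Path Hall→c→Exit (+1); total 4.
Path Hall→d→e→Exit (+1); total 5.
No residual Hall→Exit path; max flow = 5.
Certifying cut of size 5: {Hall→Exit, Hall→a, Hall→b, Hall→c, Hall→d}.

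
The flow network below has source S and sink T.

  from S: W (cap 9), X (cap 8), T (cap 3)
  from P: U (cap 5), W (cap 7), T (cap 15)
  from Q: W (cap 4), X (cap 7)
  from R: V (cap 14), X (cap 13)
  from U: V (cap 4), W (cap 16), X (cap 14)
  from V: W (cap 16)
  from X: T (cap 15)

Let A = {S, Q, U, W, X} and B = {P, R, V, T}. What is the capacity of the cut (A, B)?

Edges leaving {S, Q, U, W, X}: S→T (3), U→V (4), X→T (15).
Cut capacity = 3 + 4 + 15 = 22.

22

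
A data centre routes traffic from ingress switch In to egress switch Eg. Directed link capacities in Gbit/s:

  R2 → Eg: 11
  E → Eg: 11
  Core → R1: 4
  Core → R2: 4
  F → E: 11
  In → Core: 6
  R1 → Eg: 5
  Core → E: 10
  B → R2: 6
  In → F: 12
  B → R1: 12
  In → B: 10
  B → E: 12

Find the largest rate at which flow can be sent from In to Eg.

26

Augment In→Core→E→Eg: bottleneck 6, flow now 6.
Augment In→F→E→Eg: bottleneck 5, flow now 11.
Augment In→B→R1→Eg: bottleneck 5, flow now 16.
Augment In→B→R2→Eg: bottleneck 5, flow now 21.
Augment In→F→E→Core→R2→Eg: bottleneck 4, flow now 25. (uses reverse residual edge)
Augment In→F→E→Core→R1→B→R2→Eg: bottleneck 1, flow now 26. (uses reverse residual edge)
No augmenting path remains; maximum flow = 26.
In the residual graph, reachable from In: {In, Core, F, B, E, R1}.
Min-cut edges: Core→R2 (4), B→R2 (6), E→Eg (11), R1→Eg (5); capacity 4 + 6 + 11 + 5 = 26.
This cut is saturated, so no flow can exceed 26.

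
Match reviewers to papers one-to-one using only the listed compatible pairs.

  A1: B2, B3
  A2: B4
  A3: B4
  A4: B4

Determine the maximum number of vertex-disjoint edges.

2

Unit-capacity flow: source→left, listed edges, right→sink; max matching = max flow.
Augmenting path A1→B2 (+1); matched 1.
Augmenting path A2→B4 (+1); matched 2.
No augmenting path remains; maximum matching = 2.
König certificate: {A1, B4} is a vertex cover of size 2 (every listed pair touches it), so no matching can be larger.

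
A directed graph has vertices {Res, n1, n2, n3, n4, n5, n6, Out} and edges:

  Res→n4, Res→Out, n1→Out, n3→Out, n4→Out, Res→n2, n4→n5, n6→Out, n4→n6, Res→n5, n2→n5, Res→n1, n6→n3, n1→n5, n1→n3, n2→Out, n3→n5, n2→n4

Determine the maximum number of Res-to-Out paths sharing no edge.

4

Assign every edge capacity 1; by Menger, the answer equals the max flow.
Path Res→Out (+1); total 1.
Path Res→n1→Out (+1); total 2.
Path Res→n2→Out (+1); total 3.
Path Res→n4→Out (+1); total 4.
No residual Res→Out path; max flow = 4.
Certifying cut of size 4: {Res→Out, Res→n1, Res→n2, Res→n4}.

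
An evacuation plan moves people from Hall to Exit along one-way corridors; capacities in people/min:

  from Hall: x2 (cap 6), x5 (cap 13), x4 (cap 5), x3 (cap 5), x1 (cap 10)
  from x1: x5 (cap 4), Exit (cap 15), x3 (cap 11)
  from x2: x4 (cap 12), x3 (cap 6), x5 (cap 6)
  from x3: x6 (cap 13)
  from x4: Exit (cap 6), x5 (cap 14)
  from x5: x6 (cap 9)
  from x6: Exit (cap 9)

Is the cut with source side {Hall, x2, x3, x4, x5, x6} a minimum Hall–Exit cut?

Given cut capacity: 10 + 6 + 9 = 25.
Augment Hall→x1→Exit: bottleneck 10, flow now 10.
Augment Hall→x4→Exit: bottleneck 5, flow now 15.
Augment Hall→x2→x4→Exit: bottleneck 1, flow now 16.
Augment Hall→x3→x6→Exit: bottleneck 5, flow now 21.
Augment Hall→x5→x6→Exit: bottleneck 4, flow now 25.
No augmenting path remains; maximum flow = 25.
Cut capacity 25 equals the max flow, so it is a minimum cut.

Yes — it is a minimum cut (capacity 25).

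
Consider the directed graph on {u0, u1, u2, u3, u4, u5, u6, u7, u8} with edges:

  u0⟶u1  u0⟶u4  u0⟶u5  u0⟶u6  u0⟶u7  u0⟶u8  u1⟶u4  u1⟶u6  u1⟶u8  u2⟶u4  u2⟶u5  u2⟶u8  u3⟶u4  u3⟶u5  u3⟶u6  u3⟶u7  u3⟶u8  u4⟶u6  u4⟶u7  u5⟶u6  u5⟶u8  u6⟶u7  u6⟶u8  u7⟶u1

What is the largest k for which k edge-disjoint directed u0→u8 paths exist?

Assign every edge capacity 1; by Menger, the answer equals the max flow.
Path u0→u8 (+1); total 1.
Path u0→u1→u8 (+1); total 2.
Path u0→u5→u8 (+1); total 3.
Path u0→u6→u8 (+1); total 4.
No residual u0→u8 path; max flow = 4.
Certifying cut of size 4: {u0→u5, u0→u8, u1→u8, u6→u8}.

4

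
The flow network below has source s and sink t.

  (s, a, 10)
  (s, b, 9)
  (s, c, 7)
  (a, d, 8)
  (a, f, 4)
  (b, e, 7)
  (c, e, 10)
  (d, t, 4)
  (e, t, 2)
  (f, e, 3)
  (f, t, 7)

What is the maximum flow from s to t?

10

Augment s→a→d→t: bottleneck 4, flow now 4.
Augment s→a→f→t: bottleneck 4, flow now 8.
Augment s→b→e→t: bottleneck 2, flow now 10.
No augmenting path remains; maximum flow = 10.
In the residual graph, reachable from s: {s, a, b, c, d, e}.
Min-cut edges: a→f (4), d→t (4), e→t (2); capacity 4 + 4 + 2 = 10.
This cut is saturated, so no flow can exceed 10.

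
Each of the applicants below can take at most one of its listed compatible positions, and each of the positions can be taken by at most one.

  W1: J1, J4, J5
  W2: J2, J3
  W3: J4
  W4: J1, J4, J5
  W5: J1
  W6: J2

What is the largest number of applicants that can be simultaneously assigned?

Unit-capacity flow: source→left, listed edges, right→sink; max matching = max flow.
Augmenting path W1→J1 (+1); matched 1.
Augmenting path W2→J2 (+1); matched 2.
Augmenting path W3→J4 (+1); matched 3.
Augmenting path W4→J5 (+1); matched 4.
Augmenting path W6→J2→W2→J3 (+1); matched 5.
No augmenting path remains; maximum matching = 5.
König certificate: {W2, W6, J1, J4, J5} is a vertex cover of size 5 (every listed pair touches it), so no matching can be larger.

5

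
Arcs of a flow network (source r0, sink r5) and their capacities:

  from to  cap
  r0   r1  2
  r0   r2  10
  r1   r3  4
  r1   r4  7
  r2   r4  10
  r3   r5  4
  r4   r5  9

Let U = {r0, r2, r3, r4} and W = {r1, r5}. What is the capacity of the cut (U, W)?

15

Edges leaving {r0, r2, r3, r4}: r0→r1 (2), r3→r5 (4), r4→r5 (9).
Cut capacity = 2 + 4 + 9 = 15.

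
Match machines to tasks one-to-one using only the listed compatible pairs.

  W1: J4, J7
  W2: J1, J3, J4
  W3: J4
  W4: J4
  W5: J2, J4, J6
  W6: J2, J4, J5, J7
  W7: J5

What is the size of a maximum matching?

6

Unit-capacity flow: source→left, listed edges, right→sink; max matching = max flow.
Augmenting path W1→J4 (+1); matched 1.
Augmenting path W2→J1 (+1); matched 2.
Augmenting path W5→J2 (+1); matched 3.
Augmenting path W6→J5 (+1); matched 4.
Augmenting path W3→J4→W1→J7 (+1); matched 5.
Augmenting path W7→J5→W6→J2→W5→J6 (+1); matched 6.
No augmenting path remains; maximum matching = 6.
König certificate: {W1, W2, W5, W6, W7, J4} is a vertex cover of size 6 (every listed pair touches it), so no matching can be larger.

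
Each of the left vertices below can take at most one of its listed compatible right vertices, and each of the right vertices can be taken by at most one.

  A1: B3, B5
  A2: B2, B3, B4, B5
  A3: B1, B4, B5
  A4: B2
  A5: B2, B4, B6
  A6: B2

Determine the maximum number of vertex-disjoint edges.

5

Unit-capacity flow: source→left, listed edges, right→sink; max matching = max flow.
Augmenting path A1→B3 (+1); matched 1.
Augmenting path A2→B2 (+1); matched 2.
Augmenting path A3→B1 (+1); matched 3.
Augmenting path A5→B4 (+1); matched 4.
Augmenting path A4→B2→A2→B5 (+1); matched 5.
No augmenting path remains; maximum matching = 5.
König certificate: {A1, A2, A3, A5, B2} is a vertex cover of size 5 (every listed pair touches it), so no matching can be larger.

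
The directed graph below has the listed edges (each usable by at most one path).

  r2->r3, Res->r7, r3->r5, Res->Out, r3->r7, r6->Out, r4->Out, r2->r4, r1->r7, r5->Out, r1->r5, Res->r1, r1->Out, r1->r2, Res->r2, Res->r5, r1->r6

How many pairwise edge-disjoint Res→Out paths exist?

4

Assign every edge capacity 1; by Menger, the answer equals the max flow.
Path Res→Out (+1); total 1.
Path Res→r1→Out (+1); total 2.
Path Res→r5→Out (+1); total 3.
Path Res→r2→r4→Out (+1); total 4.
No residual Res→Out path; max flow = 4.
Certifying cut of size 4: {Res→Out, Res→r1, Res→r2, Res→r5}.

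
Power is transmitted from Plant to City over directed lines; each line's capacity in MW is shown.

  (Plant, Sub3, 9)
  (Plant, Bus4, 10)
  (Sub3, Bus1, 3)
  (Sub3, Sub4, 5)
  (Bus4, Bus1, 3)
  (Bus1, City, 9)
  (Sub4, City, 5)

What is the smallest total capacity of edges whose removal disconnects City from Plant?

11

Augment Plant→Sub3→Bus1→City: bottleneck 3, flow now 3.
Augment Plant→Sub3→Sub4→City: bottleneck 5, flow now 8.
Augment Plant→Bus4→Bus1→City: bottleneck 3, flow now 11.
No augmenting path remains; maximum flow = 11.
By max-flow min-cut, the minimum cut capacity equals the max flow.
In the residual graph, reachable from Plant: {Plant, Sub3, Bus4}.
Min-cut edges: Sub3→Bus1 (3), Sub3→Sub4 (5), Bus4→Bus1 (3); capacity 3 + 5 + 3 = 11.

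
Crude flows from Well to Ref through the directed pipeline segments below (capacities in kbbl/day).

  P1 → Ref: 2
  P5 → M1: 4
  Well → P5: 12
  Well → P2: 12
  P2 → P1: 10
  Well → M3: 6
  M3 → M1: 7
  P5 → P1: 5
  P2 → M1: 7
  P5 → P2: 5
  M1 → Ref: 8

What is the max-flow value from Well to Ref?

Augment Well→P2→P1→Ref: bottleneck 2, flow now 2.
Augment Well→P2→M1→Ref: bottleneck 7, flow now 9.
Augment Well→M3→M1→Ref: bottleneck 1, flow now 10.
No augmenting path remains; maximum flow = 10.
In the residual graph, reachable from Well: {Well, P2, M3, P5, P1, M1}.
Min-cut edges: P1→Ref (2), M1→Ref (8); capacity 2 + 8 = 10.
This cut is saturated, so no flow can exceed 10.

10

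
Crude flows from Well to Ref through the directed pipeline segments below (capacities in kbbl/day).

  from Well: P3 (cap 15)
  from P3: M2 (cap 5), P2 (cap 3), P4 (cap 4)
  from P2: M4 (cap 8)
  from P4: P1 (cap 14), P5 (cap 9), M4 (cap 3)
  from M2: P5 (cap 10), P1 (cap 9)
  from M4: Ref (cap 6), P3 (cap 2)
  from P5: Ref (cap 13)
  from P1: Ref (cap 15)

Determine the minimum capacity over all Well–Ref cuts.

12

Augment Well→P3→P2→M4→Ref: bottleneck 3, flow now 3.
Augment Well→P3→P4→M4→Ref: bottleneck 3, flow now 6.
Augment Well→P3→P4→P5→Ref: bottleneck 1, flow now 7.
Augment Well→P3→M2→P5→Ref: bottleneck 5, flow now 12.
No augmenting path remains; maximum flow = 12.
By max-flow min-cut, the minimum cut capacity equals the max flow.
In the residual graph, reachable from Well: {Well, P3}.
Min-cut edges: P3→P2 (3), P3→P4 (4), P3→M2 (5); capacity 3 + 4 + 5 = 12.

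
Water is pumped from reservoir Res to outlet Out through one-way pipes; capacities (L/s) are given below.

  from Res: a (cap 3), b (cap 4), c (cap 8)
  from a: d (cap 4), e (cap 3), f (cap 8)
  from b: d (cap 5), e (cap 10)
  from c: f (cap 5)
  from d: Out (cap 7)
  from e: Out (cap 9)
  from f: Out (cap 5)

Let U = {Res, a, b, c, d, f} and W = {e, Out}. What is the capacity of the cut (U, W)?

25

Edges leaving {Res, a, b, c, d, f}: a→e (3), b→e (10), d→Out (7), f→Out (5).
Cut capacity = 3 + 10 + 7 + 5 = 25.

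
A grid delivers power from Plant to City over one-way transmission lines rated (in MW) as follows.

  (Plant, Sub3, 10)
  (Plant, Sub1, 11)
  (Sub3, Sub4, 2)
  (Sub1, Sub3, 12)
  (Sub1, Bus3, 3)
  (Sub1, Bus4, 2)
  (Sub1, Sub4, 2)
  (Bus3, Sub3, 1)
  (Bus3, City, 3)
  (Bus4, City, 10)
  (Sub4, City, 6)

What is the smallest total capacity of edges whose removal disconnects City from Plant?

9

Augment Plant→Sub3→Sub4→City: bottleneck 2, flow now 2.
Augment Plant→Sub1→Bus3→City: bottleneck 3, flow now 5.
Augment Plant→Sub1→Bus4→City: bottleneck 2, flow now 7.
Augment Plant→Sub1→Sub4→City: bottleneck 2, flow now 9.
No augmenting path remains; maximum flow = 9.
By max-flow min-cut, the minimum cut capacity equals the max flow.
In the residual graph, reachable from Plant: {Plant, Sub3, Sub1}.
Min-cut edges: Sub3→Sub4 (2), Sub1→Bus3 (3), Sub1→Bus4 (2), Sub1→Sub4 (2); capacity 2 + 3 + 2 + 2 = 9.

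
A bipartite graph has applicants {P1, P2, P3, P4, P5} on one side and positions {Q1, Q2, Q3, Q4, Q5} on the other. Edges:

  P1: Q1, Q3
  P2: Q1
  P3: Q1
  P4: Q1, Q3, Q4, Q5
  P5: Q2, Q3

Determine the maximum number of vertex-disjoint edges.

4

Unit-capacity flow: source→left, listed edges, right→sink; max matching = max flow.
Augmenting path P1→Q1 (+1); matched 1.
Augmenting path P4→Q3 (+1); matched 2.
Augmenting path P5→Q2 (+1); matched 3.
Augmenting path P2→Q1→P1→Q3→P4→Q4 (+1); matched 4.
No augmenting path remains; maximum matching = 4.
König certificate: {P1, P4, P5, Q1} is a vertex cover of size 4 (every listed pair touches it), so no matching can be larger.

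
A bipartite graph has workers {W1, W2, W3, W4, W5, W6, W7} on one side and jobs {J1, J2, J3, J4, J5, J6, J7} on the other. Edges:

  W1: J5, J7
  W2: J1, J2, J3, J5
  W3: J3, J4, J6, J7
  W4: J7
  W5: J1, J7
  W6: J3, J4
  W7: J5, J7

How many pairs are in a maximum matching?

6

Unit-capacity flow: source→left, listed edges, right→sink; max matching = max flow.
Augmenting path W1→J5 (+1); matched 1.
Augmenting path W2→J1 (+1); matched 2.
Augmenting path W3→J3 (+1); matched 3.
Augmenting path W4→J7 (+1); matched 4.
Augmenting path W6→J4 (+1); matched 5.
Augmenting path W5→J1→W2→J2 (+1); matched 6.
No augmenting path remains; maximum matching = 6.
König certificate: {W2, W3, W5, W6, J5, J7} is a vertex cover of size 6 (every listed pair touches it), so no matching can be larger.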